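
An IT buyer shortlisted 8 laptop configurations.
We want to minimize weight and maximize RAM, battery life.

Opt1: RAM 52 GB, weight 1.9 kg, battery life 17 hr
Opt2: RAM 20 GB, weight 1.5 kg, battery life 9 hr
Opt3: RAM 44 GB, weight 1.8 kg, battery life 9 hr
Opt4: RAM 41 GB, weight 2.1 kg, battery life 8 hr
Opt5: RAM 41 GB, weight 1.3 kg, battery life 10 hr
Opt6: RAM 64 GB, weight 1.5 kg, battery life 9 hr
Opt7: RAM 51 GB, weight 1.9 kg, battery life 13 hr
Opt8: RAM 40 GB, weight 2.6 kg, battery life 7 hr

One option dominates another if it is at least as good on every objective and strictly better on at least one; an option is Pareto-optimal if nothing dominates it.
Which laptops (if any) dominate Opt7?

Opt1: RAM 52≥51, weight 1.9≤1.9, battery life 17≥13 — dominates Opt7.
Others (Opt2, Opt3, Opt4, Opt5, Opt6, Opt8) are each worse than Opt7 on at least one objective.

Opt1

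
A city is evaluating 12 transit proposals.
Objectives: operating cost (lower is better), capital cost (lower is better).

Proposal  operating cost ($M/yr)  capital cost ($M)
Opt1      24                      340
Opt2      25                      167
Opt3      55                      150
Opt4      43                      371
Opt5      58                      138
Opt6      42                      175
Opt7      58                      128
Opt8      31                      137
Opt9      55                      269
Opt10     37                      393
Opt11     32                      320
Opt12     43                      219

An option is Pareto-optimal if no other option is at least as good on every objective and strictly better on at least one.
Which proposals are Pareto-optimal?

Opt1: not dominated (best operating cost).
Opt2: not dominated.
Opt3: dominated by Opt8 (operating cost 31≤55, capital cost 137≤150).
Opt4: dominated by Opt1 (operating cost 24≤43, capital cost 340≤371).
Opt5: dominated by Opt7 (operating cost 58≤58, capital cost 128≤138).
Opt6: dominated by Opt2 (operating cost 25≤42, capital cost 167≤175).
Opt7: not dominated (best capital cost).
Opt8: not dominated.
Opt9: dominated by Opt2 (operating cost 25≤55, capital cost 167≤269).
Opt10: dominated by Opt1 (operating cost 24≤37, capital cost 340≤393).
Opt11: dominated by Opt2 (operating cost 25≤32, capital cost 167≤320).
Opt12: dominated by Opt2 (operating cost 25≤43, capital cost 167≤219).

Opt1, Opt2, Opt7, Opt8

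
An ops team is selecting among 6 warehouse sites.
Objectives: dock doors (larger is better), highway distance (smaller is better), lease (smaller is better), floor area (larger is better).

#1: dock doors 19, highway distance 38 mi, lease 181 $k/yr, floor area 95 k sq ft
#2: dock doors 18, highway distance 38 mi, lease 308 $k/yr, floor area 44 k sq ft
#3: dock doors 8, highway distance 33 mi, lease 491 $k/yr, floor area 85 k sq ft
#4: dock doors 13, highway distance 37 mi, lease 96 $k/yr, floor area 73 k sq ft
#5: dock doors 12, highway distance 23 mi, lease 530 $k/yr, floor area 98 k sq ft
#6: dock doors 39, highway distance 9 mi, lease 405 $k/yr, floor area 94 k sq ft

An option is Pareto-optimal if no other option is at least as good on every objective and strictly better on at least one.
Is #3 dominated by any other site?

#6 vs #3: dock doors 39≥8, highway distance 9≤33, lease 405≤491, floor area 94≥85 — #6 is at least as good on every objective and strictly better on at least one, so #6 dominates #3.

Yes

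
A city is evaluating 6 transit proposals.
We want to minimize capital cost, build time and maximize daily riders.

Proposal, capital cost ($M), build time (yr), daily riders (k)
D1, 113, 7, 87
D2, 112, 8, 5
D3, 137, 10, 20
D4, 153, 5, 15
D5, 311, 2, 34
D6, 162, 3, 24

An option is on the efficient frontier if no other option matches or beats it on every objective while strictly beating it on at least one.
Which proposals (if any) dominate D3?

D1: capital cost 113≤137, build time 7≤10, daily riders 87≥20 — dominates D3.
Others (D2, D4, D5, D6) are each worse than D3 on at least one objective.

D1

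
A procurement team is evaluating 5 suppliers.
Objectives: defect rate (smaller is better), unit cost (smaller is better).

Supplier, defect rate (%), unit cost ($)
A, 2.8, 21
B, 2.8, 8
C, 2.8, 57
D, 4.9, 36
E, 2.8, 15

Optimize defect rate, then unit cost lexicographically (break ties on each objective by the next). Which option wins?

B

First minimize defect rate: best is 2.8, kept {A, B, C, E}.
Then minimize unit cost: best is 8, kept {B}.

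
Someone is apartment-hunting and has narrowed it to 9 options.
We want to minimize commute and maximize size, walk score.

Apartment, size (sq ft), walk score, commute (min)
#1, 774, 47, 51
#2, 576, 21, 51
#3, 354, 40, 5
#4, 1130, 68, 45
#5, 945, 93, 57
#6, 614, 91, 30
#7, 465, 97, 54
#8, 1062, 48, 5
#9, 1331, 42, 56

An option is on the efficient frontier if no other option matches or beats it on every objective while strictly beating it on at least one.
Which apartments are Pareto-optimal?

#4, #5, #6, #7, #8, #9

#1: dominated by #4 (size 1130≥774, walk score 68≥47, commute 45≤51).
#2: dominated by #1 (size 774≥576, walk score 47≥21, commute 51≤51).
#3: dominated by #8 (size 1062≥354, walk score 48≥40, commute 5≤5).
#4: not dominated.
#5: not dominated.
#6: not dominated.
#7: not dominated (best walk score).
#8: not dominated.
#9: not dominated (best size).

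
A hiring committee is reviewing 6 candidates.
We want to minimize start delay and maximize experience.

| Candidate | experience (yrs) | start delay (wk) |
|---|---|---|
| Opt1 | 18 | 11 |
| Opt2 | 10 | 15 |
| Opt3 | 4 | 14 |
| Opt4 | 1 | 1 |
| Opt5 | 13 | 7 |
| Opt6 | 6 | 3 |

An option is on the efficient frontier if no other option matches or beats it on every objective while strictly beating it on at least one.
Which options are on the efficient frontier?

Opt1, Opt4, Opt5, Opt6

Opt1: not dominated (best experience).
Opt2: dominated by Opt1 (experience 18≥10, start delay 11≤15).
Opt3: dominated by Opt1 (experience 18≥4, start delay 11≤14).
Opt4: not dominated (best start delay).
Opt5: not dominated.
Opt6: not dominated.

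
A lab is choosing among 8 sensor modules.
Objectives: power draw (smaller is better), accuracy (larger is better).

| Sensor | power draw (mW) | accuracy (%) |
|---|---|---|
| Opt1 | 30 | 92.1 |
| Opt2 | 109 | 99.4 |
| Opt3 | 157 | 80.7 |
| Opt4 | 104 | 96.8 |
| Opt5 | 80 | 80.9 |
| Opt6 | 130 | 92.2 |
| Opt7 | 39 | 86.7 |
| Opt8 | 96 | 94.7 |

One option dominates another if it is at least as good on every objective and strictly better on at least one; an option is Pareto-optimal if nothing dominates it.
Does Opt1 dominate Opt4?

No

Opt1 vs Opt4: Opt1 is worse on accuracy (92.1 vs 96.8), so it does not dominate Opt4.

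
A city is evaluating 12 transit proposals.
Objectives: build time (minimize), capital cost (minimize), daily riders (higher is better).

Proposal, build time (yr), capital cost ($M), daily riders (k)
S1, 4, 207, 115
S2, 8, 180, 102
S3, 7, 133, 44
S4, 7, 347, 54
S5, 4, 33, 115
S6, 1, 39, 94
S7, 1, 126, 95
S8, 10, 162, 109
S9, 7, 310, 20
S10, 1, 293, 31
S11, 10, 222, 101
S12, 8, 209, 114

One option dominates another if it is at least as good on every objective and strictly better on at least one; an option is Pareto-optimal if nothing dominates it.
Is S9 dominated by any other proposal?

Yes

S1 vs S9: build time 4≤7, capital cost 207≤310, daily riders 115≥20 — S1 is at least as good on every objective and strictly better on at least one, so S1 dominates S9.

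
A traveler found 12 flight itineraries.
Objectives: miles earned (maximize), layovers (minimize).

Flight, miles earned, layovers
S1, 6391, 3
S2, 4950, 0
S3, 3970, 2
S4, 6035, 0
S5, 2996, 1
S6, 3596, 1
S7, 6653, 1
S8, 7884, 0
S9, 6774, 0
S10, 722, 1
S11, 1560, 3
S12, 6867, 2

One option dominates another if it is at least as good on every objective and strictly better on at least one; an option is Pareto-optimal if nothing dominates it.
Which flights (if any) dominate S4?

S8, S9

S8: miles earned 7884≥6035, layovers 0≤0 — dominates S4.
S9: miles earned 6774≥6035, layovers 0≤0 — dominates S4.
Others (S1, S2, S3, S5, S6, S7, S10, S11, S12) are each worse than S4 on at least one objective.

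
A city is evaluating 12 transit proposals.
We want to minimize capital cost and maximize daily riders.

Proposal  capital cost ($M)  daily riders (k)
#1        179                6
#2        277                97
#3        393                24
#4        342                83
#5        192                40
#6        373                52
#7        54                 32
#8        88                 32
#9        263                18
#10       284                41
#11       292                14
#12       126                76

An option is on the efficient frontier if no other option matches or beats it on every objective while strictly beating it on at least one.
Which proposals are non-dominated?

#2, #7, #12

#1: dominated by #7 (capital cost 54≤179, daily riders 32≥6).
#2: not dominated (best daily riders).
#3: dominated by #2 (capital cost 277≤393, daily riders 97≥24).
#4: dominated by #2 (capital cost 277≤342, daily riders 97≥83).
#5: dominated by #12 (capital cost 126≤192, daily riders 76≥40).
#6: dominated by #2 (capital cost 277≤373, daily riders 97≥52).
#7: not dominated (best capital cost).
#8: dominated by #7 (capital cost 54≤88, daily riders 32≥32).
#9: dominated by #5 (capital cost 192≤263, daily riders 40≥18).
#10: dominated by #2 (capital cost 277≤284, daily riders 97≥41).
#11: dominated by #2 (capital cost 277≤292, daily riders 97≥14).
#12: not dominated.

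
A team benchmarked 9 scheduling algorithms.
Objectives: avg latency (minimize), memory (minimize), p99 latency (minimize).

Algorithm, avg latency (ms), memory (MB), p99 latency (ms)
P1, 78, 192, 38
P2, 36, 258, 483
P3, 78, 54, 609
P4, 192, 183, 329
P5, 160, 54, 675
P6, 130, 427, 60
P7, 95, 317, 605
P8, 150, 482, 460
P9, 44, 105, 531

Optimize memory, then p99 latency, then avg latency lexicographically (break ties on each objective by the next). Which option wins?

First minimize memory: best is 54, kept {P3, P5}.
Then minimize p99 latency: best is 609, kept {P3}.

P3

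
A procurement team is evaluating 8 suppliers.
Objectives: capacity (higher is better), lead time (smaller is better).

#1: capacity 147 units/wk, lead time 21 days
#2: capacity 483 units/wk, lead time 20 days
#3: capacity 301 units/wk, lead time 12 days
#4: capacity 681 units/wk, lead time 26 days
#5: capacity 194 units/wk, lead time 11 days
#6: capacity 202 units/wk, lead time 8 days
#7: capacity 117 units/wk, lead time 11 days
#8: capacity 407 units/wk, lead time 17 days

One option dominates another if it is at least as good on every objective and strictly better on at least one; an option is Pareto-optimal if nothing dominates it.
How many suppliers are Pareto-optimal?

5

#1: dominated by #2 (capacity 483≥147, lead time 20≤21).
#2: not dominated.
#3: not dominated.
#4: not dominated (best capacity).
#5: dominated by #6 (capacity 202≥194, lead time 8≤11).
#6: not dominated (best lead time).
#7: dominated by #5 (capacity 194≥117, lead time 11≤11).
#8: not dominated.
Pareto-optimal: #2, #3, #4, #6, #8 → 5.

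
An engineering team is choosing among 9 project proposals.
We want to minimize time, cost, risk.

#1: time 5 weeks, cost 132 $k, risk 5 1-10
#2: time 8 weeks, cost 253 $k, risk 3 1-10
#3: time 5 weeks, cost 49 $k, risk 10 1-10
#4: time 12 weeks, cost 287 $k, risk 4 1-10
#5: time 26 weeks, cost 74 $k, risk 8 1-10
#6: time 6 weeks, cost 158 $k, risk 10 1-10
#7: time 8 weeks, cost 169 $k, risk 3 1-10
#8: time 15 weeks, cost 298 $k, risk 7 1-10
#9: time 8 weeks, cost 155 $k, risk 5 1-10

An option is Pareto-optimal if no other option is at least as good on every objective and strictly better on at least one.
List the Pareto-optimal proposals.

#1, #3, #5, #7

#1: not dominated.
#2: dominated by #7 (time 8≤8, cost 169≤253, risk 3≤3).
#3: not dominated (best cost).
#4: dominated by #2 (time 8≤12, cost 253≤287, risk 3≤4).
#5: not dominated.
#6: dominated by #1 (time 5≤6, cost 132≤158, risk 5≤10).
#7: not dominated.
#8: dominated by #1 (time 5≤15, cost 132≤298, risk 5≤7).
#9: dominated by #1 (time 5≤8, cost 132≤155, risk 5≤5).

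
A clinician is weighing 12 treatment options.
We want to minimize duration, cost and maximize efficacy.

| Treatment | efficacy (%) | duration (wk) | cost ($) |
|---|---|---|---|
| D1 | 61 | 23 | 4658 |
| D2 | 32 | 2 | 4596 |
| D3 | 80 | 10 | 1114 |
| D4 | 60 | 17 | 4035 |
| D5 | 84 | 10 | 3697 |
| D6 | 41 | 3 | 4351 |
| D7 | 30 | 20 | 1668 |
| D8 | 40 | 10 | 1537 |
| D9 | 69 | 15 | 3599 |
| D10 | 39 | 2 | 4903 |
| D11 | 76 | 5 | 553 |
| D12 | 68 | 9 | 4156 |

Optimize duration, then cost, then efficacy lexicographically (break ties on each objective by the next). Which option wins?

D2

First minimize duration: best is 2, kept {D2, D10}.
Then minimize cost: best is 4596, kept {D2}.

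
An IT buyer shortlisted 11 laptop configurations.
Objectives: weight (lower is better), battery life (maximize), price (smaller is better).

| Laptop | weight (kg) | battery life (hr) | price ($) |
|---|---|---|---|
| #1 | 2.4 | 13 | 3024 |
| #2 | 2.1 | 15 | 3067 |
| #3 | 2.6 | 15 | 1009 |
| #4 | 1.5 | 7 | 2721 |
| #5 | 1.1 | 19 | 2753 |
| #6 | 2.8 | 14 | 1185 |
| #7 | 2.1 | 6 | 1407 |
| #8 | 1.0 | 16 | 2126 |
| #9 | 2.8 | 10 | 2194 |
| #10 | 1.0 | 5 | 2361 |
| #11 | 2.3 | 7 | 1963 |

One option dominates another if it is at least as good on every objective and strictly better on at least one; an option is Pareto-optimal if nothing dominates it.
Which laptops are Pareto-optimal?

#3, #5, #7, #8, #11

#1: dominated by #5 (weight 1.1≤2.4, battery life 19≥13, price 2753≤3024).
#2: dominated by #5 (weight 1.1≤2.1, battery life 19≥15, price 2753≤3067).
#3: not dominated (best price).
#4: dominated by #8 (weight 1.0≤1.5, battery life 16≥7, price 2126≤2721).
#5: not dominated (best battery life).
#6: dominated by #3 (weight 2.6≤2.8, battery life 15≥14, price 1009≤1185).
#7: not dominated.
#8: not dominated.
#9: dominated by #3 (weight 2.6≤2.8, battery life 15≥10, price 1009≤2194).
#10: dominated by #8 (weight 1.0≤1.0, battery life 16≥5, price 2126≤2361).
#11: not dominated.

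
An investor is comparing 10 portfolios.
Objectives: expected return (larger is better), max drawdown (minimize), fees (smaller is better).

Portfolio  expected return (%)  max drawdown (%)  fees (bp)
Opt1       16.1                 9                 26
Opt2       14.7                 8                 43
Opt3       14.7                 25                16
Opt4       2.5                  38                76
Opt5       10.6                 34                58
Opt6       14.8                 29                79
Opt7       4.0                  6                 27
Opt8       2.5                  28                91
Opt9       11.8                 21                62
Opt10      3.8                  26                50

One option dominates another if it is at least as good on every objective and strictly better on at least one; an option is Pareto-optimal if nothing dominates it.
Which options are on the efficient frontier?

Opt1: not dominated (best expected return).
Opt2: not dominated.
Opt3: not dominated (best fees).
Opt4: dominated by Opt1 (expected return 16.1≥2.5, max drawdown 9≤38, fees 26≤76).
Opt5: dominated by Opt1 (expected return 16.1≥10.6, max drawdown 9≤34, fees 26≤58).
Opt6: dominated by Opt1 (expected return 16.1≥14.8, max drawdown 9≤29, fees 26≤79).
Opt7: not dominated (best max drawdown).
Opt8: dominated by Opt1 (expected return 16.1≥2.5, max drawdown 9≤28, fees 26≤91).
Opt9: dominated by Opt1 (expected return 16.1≥11.8, max drawdown 9≤21, fees 26≤62).
Opt10: dominated by Opt1 (expected return 16.1≥3.8, max drawdown 9≤26, fees 26≤50).

Opt1, Opt2, Opt3, Opt7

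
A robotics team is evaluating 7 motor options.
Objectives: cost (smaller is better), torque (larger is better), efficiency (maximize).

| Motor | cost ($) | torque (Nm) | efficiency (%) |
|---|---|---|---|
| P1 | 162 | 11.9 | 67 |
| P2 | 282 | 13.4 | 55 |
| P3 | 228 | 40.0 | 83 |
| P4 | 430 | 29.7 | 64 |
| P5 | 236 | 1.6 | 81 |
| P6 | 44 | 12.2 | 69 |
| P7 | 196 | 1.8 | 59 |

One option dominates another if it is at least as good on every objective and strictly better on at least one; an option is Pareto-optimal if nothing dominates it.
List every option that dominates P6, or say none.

none

P1: worse on cost (162 vs 44).
P2: worse on cost (282 vs 44).
P3: worse on cost (228 vs 44).
P4: worse on cost (430 vs 44).
P5: worse on cost (236 vs 44).
P7: worse on cost (196 vs 44).
No option dominates P6.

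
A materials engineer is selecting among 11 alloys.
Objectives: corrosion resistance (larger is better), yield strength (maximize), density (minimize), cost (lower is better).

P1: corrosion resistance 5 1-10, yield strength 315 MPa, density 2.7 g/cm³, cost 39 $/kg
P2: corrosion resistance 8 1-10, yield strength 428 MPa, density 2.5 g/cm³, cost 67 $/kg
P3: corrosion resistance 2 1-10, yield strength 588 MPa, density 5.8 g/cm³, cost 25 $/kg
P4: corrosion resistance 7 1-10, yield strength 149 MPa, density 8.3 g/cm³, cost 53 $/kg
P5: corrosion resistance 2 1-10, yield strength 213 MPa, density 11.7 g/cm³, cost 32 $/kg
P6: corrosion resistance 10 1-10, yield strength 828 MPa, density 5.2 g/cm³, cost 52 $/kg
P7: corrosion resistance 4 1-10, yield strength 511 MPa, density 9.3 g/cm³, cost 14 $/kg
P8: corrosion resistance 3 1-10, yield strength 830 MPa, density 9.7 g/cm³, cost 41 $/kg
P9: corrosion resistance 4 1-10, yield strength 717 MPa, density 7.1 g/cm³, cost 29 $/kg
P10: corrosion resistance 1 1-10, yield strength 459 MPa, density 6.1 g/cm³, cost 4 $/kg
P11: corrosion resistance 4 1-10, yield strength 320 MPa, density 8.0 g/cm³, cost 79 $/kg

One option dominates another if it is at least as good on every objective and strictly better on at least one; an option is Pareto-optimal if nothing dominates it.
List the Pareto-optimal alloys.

P1, P2, P3, P6, P7, P8, P9, P10

P1: not dominated.
P2: not dominated (best density).
P3: not dominated.
P4: dominated by P6 (corrosion resistance 10≥7, yield strength 828≥149, density 5.2≤8.3, cost 52≤53).
P5: dominated by P3 (corrosion resistance 2≥2, yield strength 588≥213, density 5.8≤11.7, cost 25≤32).
P6: not dominated (best corrosion resistance).
P7: not dominated.
P8: not dominated (best yield strength).
P9: not dominated.
P10: not dominated (best cost).
P11: dominated by P2 (corrosion resistance 8≥4, yield strength 428≥320, density 2.5≤8.0, cost 67≤79).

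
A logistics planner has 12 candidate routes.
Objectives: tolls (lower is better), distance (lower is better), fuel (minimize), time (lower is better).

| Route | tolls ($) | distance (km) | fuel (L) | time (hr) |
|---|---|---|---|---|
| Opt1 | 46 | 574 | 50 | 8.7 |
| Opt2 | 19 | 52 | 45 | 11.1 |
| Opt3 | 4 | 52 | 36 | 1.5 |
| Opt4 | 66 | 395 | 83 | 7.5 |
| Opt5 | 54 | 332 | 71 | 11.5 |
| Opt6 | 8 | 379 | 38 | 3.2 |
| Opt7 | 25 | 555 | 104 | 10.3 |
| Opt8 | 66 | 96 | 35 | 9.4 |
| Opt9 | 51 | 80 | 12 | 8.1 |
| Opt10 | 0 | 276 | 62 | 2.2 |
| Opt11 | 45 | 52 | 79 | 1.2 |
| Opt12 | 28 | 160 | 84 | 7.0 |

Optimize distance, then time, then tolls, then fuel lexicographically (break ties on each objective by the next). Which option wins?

Opt11

First minimize distance: best is 52, kept {Opt2, Opt3, Opt11}.
Then minimize time: best is 1.2, kept {Opt11}.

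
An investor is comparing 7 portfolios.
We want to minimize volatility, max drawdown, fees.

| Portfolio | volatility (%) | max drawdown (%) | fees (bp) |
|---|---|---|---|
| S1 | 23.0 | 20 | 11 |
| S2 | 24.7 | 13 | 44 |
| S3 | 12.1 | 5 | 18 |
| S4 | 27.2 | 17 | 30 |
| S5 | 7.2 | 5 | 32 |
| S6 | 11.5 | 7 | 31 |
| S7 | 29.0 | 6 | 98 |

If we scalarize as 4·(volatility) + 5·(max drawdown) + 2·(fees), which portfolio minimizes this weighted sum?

S1: 4·23.0 + 5·20 + 2·11 = 214.0
S2: 4·24.7 + 5·13 + 2·44 = 251.8
S3: 4·12.1 + 5·5 + 2·18 = 109.4
S4: 4·27.2 + 5·17 + 2·30 = 253.8
S5: 4·7.2 + 5·5 + 2·32 = 117.8
S6: 4·11.5 + 5·7 + 2·31 = 143.0
S7: 4·29.0 + 5·6 + 2·98 = 342.0
Lowest: S3 at 109.4.

S3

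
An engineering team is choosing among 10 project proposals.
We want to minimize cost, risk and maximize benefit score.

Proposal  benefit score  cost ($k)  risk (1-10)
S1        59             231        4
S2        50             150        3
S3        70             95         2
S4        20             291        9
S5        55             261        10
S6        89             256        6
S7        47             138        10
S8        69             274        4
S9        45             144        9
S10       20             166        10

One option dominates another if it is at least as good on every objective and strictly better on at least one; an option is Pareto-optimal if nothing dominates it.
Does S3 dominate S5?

S3 vs S5: benefit score 70≥55, cost 95≤261, risk 2≤10 — S3 is at least as good on every objective with at least one strict improvement.

Yes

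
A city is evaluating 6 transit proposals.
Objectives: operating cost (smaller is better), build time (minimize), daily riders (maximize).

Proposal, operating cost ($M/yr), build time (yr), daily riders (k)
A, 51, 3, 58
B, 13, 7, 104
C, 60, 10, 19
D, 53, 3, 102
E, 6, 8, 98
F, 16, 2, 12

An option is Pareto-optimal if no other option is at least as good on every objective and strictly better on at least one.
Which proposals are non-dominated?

A: not dominated.
B: not dominated (best daily riders).
C: dominated by A (operating cost 51≤60, build time 3≤10, daily riders 58≥19).
D: not dominated.
E: not dominated (best operating cost).
F: not dominated (best build time).

A, B, D, E, F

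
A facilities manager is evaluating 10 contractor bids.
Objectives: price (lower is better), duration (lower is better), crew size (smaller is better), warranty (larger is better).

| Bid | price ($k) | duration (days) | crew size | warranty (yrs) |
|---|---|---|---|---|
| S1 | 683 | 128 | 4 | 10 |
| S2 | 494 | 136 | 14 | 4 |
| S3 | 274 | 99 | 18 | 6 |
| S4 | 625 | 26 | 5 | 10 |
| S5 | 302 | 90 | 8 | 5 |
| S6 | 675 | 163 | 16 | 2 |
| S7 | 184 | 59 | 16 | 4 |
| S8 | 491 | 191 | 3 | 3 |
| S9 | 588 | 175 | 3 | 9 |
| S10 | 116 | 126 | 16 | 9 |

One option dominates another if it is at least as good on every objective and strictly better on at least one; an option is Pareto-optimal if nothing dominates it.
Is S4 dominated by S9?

S9 vs S4: S9 is worse on duration (175 vs 26), so it does not dominate S4.

No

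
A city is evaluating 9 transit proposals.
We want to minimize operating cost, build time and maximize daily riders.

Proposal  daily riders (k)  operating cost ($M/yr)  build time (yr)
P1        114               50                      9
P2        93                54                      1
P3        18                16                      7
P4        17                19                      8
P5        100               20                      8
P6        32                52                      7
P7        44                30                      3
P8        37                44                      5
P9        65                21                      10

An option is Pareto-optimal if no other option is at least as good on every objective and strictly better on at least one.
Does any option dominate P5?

P1: worse on operating cost (50 vs 20).
P2: worse on daily riders (93 vs 100).
P3: worse on daily riders (18 vs 100).
P4: worse on daily riders (17 vs 100).
P6: worse on daily riders (32 vs 100).
P7: worse on daily riders (44 vs 100).
P8: worse on daily riders (37 vs 100).
P9: worse on daily riders (65 vs 100).
No option is at least as good as P5 on every objective and strictly better on one.

No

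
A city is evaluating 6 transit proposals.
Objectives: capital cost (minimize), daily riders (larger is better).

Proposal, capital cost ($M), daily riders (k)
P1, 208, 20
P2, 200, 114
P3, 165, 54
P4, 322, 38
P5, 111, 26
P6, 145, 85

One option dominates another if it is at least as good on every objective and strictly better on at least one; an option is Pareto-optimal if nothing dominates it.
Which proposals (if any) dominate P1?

P2: capital cost 200≤208, daily riders 114≥20 — dominates P1.
P3: capital cost 165≤208, daily riders 54≥20 — dominates P1.
P5: capital cost 111≤208, daily riders 26≥20 — dominates P1.
P6: capital cost 145≤208, daily riders 85≥20 — dominates P1.
Others (P4) are each worse than P1 on at least one objective.

P2, P3, P5, P6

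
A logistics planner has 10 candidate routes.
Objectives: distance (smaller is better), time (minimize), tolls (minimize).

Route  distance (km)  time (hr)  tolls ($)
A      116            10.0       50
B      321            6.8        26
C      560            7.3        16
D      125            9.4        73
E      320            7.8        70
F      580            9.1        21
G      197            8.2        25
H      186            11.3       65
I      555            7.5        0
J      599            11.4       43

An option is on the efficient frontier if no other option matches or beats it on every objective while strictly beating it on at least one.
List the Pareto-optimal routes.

A: not dominated (best distance).
B: not dominated (best time).
C: not dominated.
D: not dominated.
E: not dominated.
F: dominated by C (distance 560≤580, time 7.3≤9.1, tolls 16≤21).
G: not dominated.
H: dominated by A (distance 116≤186, time 10.0≤11.3, tolls 50≤65).
I: not dominated (best tolls).
J: dominated by B (distance 321≤599, time 6.8≤11.4, tolls 26≤43).

A, B, C, D, E, G, I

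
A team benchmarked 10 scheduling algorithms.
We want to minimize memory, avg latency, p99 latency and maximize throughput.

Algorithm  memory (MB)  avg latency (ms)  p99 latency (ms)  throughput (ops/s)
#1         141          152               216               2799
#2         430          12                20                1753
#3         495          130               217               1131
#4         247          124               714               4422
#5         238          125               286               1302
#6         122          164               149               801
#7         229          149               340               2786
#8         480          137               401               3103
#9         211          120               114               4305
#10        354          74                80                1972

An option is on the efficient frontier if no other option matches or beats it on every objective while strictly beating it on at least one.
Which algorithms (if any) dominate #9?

none

#1: worse on avg latency (152 vs 120).
#2: worse on memory (430 vs 211).
#3: worse on memory (495 vs 211).
#4: worse on memory (247 vs 211).
#5: worse on memory (238 vs 211).
#6: worse on avg latency (164 vs 120).
#7: worse on memory (229 vs 211).
#8: worse on memory (480 vs 211).
#10: worse on memory (354 vs 211).
No option dominates #9.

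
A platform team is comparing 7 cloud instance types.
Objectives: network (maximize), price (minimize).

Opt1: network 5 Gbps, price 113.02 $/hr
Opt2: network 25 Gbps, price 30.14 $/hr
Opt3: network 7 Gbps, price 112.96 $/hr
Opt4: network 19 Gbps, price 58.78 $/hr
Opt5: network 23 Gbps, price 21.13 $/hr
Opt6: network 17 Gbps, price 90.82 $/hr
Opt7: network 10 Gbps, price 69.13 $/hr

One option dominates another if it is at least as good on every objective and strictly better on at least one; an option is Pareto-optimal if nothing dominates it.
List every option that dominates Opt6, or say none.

Opt2, Opt4, Opt5

Opt2: network 25≥17, price 30.14≤90.82 — dominates Opt6.
Opt4: network 19≥17, price 58.78≤90.82 — dominates Opt6.
Opt5: network 23≥17, price 21.13≤90.82 — dominates Opt6.
Others (Opt1, Opt3, Opt7) are each worse than Opt6 on at least one objective.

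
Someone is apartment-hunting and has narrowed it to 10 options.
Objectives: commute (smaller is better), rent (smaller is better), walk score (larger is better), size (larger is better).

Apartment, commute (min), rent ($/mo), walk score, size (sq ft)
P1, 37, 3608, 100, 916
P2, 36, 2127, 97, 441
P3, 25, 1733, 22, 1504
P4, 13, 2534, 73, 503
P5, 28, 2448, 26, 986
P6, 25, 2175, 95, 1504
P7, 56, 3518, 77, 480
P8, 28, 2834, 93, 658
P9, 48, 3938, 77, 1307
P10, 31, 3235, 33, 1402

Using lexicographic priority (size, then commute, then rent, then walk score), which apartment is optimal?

P3

First maximize size: best is 1504, kept {P3, P6}.
Then minimize commute: best is 25, kept {P3, P6}.
Then minimize rent: best is 1733, kept {P3}.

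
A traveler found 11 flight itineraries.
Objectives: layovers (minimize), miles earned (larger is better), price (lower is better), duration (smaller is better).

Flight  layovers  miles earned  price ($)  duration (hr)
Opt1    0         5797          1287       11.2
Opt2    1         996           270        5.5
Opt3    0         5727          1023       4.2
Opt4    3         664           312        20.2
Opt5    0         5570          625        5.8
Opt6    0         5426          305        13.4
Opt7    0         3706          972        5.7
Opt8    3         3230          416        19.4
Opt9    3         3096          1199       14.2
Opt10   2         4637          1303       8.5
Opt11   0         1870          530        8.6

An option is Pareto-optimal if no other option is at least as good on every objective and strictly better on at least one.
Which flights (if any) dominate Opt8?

Opt6

Opt6: layovers 0≤3, miles earned 5426≥3230, price 305≤416, duration 13.4≤19.4 — dominates Opt8.
Others (Opt1, Opt2, Opt3, Opt4, Opt5, Opt7, Opt9, Opt10, Opt11) are each worse than Opt8 on at least one objective.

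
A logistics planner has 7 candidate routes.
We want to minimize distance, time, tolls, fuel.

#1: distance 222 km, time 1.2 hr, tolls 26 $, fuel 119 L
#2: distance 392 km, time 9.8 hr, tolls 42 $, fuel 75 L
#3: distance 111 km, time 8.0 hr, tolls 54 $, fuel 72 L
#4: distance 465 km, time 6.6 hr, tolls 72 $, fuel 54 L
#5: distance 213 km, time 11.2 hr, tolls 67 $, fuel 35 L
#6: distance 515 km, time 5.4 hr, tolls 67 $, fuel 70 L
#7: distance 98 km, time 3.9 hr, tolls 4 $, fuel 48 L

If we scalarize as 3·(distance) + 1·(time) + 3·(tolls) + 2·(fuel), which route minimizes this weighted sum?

#7

#1: 3·222 + 1·1.2 + 3·26 + 2·119 = 983.2
#2: 3·392 + 1·9.8 + 3·42 + 2·75 = 1461.8
#3: 3·111 + 1·8.0 + 3·54 + 2·72 = 647.0
#4: 3·465 + 1·6.6 + 3·72 + 2·54 = 1725.6
#5: 3·213 + 1·11.2 + 3·67 + 2·35 = 921.2
#6: 3·515 + 1·5.4 + 3·67 + 2·70 = 1891.4
#7: 3·98 + 1·3.9 + 3·4 + 2·48 = 405.9
Lowest: #7 at 405.9.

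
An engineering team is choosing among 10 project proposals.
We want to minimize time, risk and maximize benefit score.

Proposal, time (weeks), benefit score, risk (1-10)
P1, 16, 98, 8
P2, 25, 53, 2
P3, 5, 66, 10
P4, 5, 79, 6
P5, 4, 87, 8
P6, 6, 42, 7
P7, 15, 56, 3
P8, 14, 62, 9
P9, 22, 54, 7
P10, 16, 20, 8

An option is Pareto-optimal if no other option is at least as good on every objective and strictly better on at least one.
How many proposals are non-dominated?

5

P1: not dominated (best benefit score).
P2: not dominated (best risk).
P3: dominated by P4 (time 5≤5, benefit score 79≥66, risk 6≤10).
P4: not dominated.
P5: not dominated (best time).
P6: dominated by P4 (time 5≤6, benefit score 79≥42, risk 6≤7).
P7: not dominated.
P8: dominated by P4 (time 5≤14, benefit score 79≥62, risk 6≤9).
P9: dominated by P4 (time 5≤22, benefit score 79≥54, risk 6≤7).
P10: dominated by P1 (time 16≤16, benefit score 98≥20, risk 8≤8).
Pareto-optimal: P1, P2, P4, P5, P7 → 5.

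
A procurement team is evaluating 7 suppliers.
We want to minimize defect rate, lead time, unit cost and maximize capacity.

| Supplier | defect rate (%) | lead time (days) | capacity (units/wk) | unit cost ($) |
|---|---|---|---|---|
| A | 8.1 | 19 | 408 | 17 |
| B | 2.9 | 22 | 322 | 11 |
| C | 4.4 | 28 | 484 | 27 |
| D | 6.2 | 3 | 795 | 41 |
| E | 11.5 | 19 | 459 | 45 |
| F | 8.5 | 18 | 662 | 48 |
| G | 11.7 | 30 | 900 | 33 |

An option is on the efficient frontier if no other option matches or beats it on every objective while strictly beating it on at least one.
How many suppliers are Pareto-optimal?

A: not dominated.
B: not dominated (best defect rate).
C: not dominated.
D: not dominated (best lead time).
E: dominated by D (defect rate 6.2≤11.5, lead time 3≤19, capacity 795≥459, unit cost 41≤45).
F: dominated by D (defect rate 6.2≤8.5, lead time 3≤18, capacity 795≥662, unit cost 41≤48).
G: not dominated (best capacity).
Pareto-optimal: A, B, C, D, G → 5.

5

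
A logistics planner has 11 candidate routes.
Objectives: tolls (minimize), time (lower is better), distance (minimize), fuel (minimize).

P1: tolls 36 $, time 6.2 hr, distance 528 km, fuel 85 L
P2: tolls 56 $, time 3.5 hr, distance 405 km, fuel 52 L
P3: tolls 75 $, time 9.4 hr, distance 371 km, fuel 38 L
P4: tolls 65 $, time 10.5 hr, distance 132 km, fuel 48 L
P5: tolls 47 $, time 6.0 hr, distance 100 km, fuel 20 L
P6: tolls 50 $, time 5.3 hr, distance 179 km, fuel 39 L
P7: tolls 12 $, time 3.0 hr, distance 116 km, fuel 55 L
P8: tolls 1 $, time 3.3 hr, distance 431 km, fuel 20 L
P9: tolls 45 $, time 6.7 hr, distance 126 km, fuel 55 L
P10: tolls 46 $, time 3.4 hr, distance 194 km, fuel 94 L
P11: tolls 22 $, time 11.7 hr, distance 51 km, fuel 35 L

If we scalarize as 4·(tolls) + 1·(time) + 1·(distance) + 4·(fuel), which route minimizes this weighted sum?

P1: 4·36 + 1·6.2 + 1·528 + 4·85 = 1018.2
P2: 4·56 + 1·3.5 + 1·405 + 4·52 = 840.5
P3: 4·75 + 1·9.4 + 1·371 + 4·38 = 832.4
P4: 4·65 + 1·10.5 + 1·132 + 4·48 = 594.5
P5: 4·47 + 1·6.0 + 1·100 + 4·20 = 374.0
P6: 4·50 + 1·5.3 + 1·179 + 4·39 = 540.3
P7: 4·12 + 1·3.0 + 1·116 + 4·55 = 387.0
P8: 4·1 + 1·3.3 + 1·431 + 4·20 = 518.3
P9: 4·45 + 1·6.7 + 1·126 + 4·55 = 532.7
P10: 4·46 + 1·3.4 + 1·194 + 4·94 = 757.4
P11: 4·22 + 1·11.7 + 1·51 + 4·35 = 290.7
Lowest: P11 at 290.7.

P11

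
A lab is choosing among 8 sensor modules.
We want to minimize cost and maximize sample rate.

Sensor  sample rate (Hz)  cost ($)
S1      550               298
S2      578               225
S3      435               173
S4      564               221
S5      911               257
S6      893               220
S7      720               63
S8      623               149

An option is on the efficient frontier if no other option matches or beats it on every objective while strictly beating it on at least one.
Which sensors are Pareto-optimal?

S1: dominated by S2 (sample rate 578≥550, cost 225≤298).
S2: dominated by S6 (sample rate 893≥578, cost 220≤225).
S3: dominated by S7 (sample rate 720≥435, cost 63≤173).
S4: dominated by S6 (sample rate 893≥564, cost 220≤221).
S5: not dominated (best sample rate).
S6: not dominated.
S7: not dominated (best cost).
S8: dominated by S7 (sample rate 720≥623, cost 63≤149).

S5, S6, S7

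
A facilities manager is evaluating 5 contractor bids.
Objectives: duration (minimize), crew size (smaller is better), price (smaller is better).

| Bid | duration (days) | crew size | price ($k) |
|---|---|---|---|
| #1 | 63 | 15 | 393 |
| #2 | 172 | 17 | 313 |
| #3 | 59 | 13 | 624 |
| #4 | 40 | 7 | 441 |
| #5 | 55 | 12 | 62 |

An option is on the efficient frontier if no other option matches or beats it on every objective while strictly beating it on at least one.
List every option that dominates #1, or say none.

#5: duration 55≤63, crew size 12≤15, price 62≤393 — dominates #1.
Others (#2, #3, #4) are each worse than #1 on at least one objective.

#5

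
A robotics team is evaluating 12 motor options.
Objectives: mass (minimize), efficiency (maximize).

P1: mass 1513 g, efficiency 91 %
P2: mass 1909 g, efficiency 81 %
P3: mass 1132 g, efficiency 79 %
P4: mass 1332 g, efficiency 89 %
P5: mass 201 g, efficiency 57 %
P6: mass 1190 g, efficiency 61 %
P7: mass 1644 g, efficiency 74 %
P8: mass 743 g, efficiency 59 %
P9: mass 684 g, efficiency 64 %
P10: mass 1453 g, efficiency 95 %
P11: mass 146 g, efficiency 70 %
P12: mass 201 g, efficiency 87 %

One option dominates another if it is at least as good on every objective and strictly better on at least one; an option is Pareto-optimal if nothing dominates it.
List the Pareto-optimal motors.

P4, P10, P11, P12

P1: dominated by P10 (mass 1453≤1513, efficiency 95≥91).
P2: dominated by P1 (mass 1513≤1909, efficiency 91≥81).
P3: dominated by P12 (mass 201≤1132, efficiency 87≥79).
P4: not dominated.
P5: dominated by P11 (mass 146≤201, efficiency 70≥57).
P6: dominated by P3 (mass 1132≤1190, efficiency 79≥61).
P7: dominated by P1 (mass 1513≤1644, efficiency 91≥74).
P8: dominated by P9 (mass 684≤743, efficiency 64≥59).
P9: dominated by P11 (mass 146≤684, efficiency 70≥64).
P10: not dominated (best efficiency).
P11: not dominated (best mass).
P12: not dominated.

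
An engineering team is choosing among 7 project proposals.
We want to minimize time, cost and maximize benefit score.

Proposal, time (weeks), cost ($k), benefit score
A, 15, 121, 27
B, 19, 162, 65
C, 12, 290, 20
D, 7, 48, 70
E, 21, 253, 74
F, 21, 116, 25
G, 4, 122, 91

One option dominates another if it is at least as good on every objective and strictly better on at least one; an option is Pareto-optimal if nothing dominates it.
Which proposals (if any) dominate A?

D

D: time 7≤15, cost 48≤121, benefit score 70≥27 — dominates A.
Others (B, C, E, F, G) are each worse than A on at least one objective.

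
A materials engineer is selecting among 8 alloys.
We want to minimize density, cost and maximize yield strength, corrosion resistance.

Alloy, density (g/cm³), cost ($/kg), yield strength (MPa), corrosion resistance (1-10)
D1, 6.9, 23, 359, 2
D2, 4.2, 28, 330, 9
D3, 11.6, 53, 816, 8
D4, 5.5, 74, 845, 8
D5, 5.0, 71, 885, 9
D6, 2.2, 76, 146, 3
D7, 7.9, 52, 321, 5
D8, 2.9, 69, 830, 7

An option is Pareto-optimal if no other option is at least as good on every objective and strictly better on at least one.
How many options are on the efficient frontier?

6

D1: not dominated (best cost).
D2: not dominated.
D3: not dominated.
D4: dominated by D5 (density 5.0≤5.5, cost 71≤74, yield strength 885≥845, corrosion resistance 9≥8).
D5: not dominated (best yield strength).
D6: not dominated (best density).
D7: dominated by D2 (density 4.2≤7.9, cost 28≤52, yield strength 330≥321, corrosion resistance 9≥5).
D8: not dominated.
Pareto-optimal: D1, D2, D3, D5, D6, D8 → 6.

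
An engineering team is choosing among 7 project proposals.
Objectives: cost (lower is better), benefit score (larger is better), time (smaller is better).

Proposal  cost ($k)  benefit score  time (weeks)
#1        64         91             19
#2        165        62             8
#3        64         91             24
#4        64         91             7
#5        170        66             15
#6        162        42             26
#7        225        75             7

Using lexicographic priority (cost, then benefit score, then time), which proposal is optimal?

#4

First minimize cost: best is 64, kept {#1, #3, #4}.
Then maximize benefit score: best is 91, kept {#1, #3, #4}.
Then minimize time: best is 7, kept {#4}.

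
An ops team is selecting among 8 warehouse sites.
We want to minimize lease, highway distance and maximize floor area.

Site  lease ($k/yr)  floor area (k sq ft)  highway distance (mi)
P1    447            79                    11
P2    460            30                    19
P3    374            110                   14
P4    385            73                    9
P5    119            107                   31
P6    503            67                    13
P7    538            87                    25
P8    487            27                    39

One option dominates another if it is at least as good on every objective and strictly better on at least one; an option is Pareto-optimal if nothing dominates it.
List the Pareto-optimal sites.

P1, P3, P4, P5

P1: not dominated.
P2: dominated by P1 (lease 447≤460, floor area 79≥30, highway distance 11≤19).
P3: not dominated (best floor area).
P4: not dominated (best highway distance).
P5: not dominated (best lease).
P6: dominated by P1 (lease 447≤503, floor area 79≥67, highway distance 11≤13).
P7: dominated by P3 (lease 374≤538, floor area 110≥87, highway distance 14≤25).
P8: dominated by P1 (lease 447≤487, floor area 79≥27, highway distance 11≤39).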